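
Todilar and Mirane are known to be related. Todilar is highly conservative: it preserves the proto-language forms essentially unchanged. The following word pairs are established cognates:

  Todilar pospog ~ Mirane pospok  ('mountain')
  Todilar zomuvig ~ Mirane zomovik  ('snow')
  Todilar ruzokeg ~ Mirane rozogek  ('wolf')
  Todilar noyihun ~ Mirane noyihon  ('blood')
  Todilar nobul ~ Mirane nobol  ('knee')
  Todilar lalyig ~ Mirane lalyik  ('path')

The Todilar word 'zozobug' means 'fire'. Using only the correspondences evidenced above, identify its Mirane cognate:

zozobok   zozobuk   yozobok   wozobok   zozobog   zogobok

zozobok

ruzokeg ~ rozogek, nobul ~ nobol — Todilar u corresponds to Mirane o after a consonant, before a consonant other than r, m, n, p, b, f, v.
pospog ~ pospok, zomuvig ~ zomovik — Todilar g corresponds to Mirane k word-finally.
Applying these to Todilar 'zozobug':
  zozobug → zozobog   (u→o after a consonant, before a consonant other than r, m, n, p, b, f, v)
  zozobog → zozobok   (g→k word-finally)
So the Mirane cognate is 'zozobok'.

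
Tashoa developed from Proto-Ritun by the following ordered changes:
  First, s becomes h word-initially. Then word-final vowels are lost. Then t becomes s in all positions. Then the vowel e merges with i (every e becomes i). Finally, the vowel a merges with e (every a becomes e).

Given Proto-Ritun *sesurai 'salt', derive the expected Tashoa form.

hisure

Tashoa: *sesurai
  sesurai → hesurai   [debuccalisation]
  hesurai → hesura   [apocope]
  hesura (rule 3 does not apply)
  hesura → hisura   [vowel merger]
  hisura → hisure   [vowel merger]
  giving Tashoa hisure.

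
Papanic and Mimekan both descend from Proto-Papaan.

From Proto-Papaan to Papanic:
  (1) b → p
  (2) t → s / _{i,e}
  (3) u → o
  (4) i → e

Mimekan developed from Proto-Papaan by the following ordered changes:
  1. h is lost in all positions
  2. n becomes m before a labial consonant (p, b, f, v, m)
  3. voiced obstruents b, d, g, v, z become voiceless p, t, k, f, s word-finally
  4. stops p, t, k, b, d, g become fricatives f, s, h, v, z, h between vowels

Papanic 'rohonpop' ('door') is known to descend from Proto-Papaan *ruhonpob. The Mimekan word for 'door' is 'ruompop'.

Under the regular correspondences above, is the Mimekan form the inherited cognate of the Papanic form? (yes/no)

Derive the expected Mimekan reflex of *ruhonpob:
Mimekan: *ruhonpob
  ruhonpob → ruonpob   [h-loss]
  ruonpob → ruompob   [nasal place assimilation]
  ruompob → ruompop   [final devoicing]
  ruompop (rule 4 does not apply)
  giving Mimekan ruompop.
Mimekan 'ruompop' matches the regular reflex exactly, so the pair is cognate.

yes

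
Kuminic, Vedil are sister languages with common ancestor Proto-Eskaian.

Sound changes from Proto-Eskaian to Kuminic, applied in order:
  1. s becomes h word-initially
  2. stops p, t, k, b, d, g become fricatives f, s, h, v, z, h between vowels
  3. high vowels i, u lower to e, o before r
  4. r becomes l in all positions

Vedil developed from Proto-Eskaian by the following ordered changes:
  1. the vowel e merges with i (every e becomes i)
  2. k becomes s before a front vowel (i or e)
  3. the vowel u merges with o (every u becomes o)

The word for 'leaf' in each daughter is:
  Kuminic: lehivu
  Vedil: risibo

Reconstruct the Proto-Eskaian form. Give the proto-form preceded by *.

Position 1: Kuminic has l, Vedil has r. Vedil preserves r here (none of its changes turn any other segment into r), so the proto-segment is *r.
Position 3: Kuminic has h, Vedil has s. Taking the neighbouring segments as reconstructed: Kuminic h could go back to *k or *g or *h; Vedil s could go back to *k or *s — the one source consistent with every daughter is *k.
This points to *rekibu. Verify forward in each daughter:
Kuminic: *rekibu > rehivu > lehivu  (by intervocalic lenition, unconditioned shift)
Vedil: *rekibu > rikibu > risibu > risibo  (by vowel merger, palatalisation, vowel merger)
No other proto-form is consistent with every reflex, so the reconstruction is *rekibu.

*rekibu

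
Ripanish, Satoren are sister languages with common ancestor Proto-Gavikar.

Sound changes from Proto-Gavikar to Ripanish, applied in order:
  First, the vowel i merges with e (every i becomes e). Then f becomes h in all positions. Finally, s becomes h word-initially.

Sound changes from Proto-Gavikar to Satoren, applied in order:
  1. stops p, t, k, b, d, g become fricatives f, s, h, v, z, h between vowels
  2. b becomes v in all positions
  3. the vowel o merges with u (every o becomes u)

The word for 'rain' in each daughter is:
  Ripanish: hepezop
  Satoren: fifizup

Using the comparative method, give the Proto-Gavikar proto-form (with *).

*fipizop

Position 6: Ripanish has o, Satoren has u. Ripanish preserves o here (none of its changes turn any other segment into o), so the proto-segment is *o.
Position 4: Ripanish has e, Satoren has i. Satoren preserves i here (none of its changes turn any other segment into i), so the proto-segment is *i.
This points to *fipizop. Verify forward in each daughter:
Ripanish: start from *fipizop.
  rule 1 (vowel merger): fipizop → fepezop
  rule 2 (unconditioned shift): fepezop → hepezop
  rule 3: no change — hepezop
  ⇒ Ripanish hepezop
Satoren: start from *fipizop.
  rule 1 (intervocalic lenition): fipizop → fifizop
  rule 2: no change — fifizop
  rule 3 (vowel merger): fifizop → fifizup
  ⇒ Satoren fifizup
Only *fipizop yields all of Ripanish hepezop, Satoren fifizup.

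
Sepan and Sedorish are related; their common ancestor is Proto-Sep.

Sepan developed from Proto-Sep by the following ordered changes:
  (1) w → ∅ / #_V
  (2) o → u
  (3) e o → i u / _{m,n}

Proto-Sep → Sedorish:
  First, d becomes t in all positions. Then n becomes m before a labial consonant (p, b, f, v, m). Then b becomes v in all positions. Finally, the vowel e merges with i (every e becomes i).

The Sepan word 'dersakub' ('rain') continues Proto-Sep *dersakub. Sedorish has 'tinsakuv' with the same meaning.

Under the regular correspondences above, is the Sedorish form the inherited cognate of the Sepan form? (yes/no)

no

Derive the expected Sedorish reflex of *dersakub:
Sedorish: start from *dersakub.
  rule 1 (unconditioned shift): dersakub → tersakub
  rule 2: no change — tersakub
  rule 3 (unconditioned shift): tersakub → tersakuv
  rule 4 (vowel merger): tersakuv → tirsakuv
  ⇒ Sedorish tirsakuv
The regular Sedorish reflex would be 'tirsakuv', but the attested form is 'tinsakuv'. The correspondence is irregular, so they are not cognates (the Sedorish form has a different source).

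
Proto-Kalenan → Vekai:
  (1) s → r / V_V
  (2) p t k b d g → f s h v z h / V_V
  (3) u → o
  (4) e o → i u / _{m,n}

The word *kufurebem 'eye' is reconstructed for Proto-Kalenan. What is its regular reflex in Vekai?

koforevim

Vekai: start from *kufurebem.
  rule 1: no change — kufurebem
  rule 2 (intervocalic lenition): kufurebem → kufurevem
  rule 3 (vowel merger): kufurevem → koforevem
  rule 4 (pre-nasal raising): koforevem → koforevim
  ⇒ Vekai koforevim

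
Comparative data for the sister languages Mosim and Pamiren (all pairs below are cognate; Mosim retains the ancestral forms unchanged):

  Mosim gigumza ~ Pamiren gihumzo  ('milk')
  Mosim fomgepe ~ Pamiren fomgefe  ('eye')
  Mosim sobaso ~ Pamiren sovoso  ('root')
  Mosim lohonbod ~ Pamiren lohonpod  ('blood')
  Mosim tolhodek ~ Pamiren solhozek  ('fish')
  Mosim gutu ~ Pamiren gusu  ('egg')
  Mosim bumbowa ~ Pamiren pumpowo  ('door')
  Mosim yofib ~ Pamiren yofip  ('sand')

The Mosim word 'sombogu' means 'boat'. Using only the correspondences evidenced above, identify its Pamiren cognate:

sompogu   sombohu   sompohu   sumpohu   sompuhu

lohonbod ~ lohonpod, bumbowa ~ pumpowo — Mosim b corresponds to Pamiren p after a consonant, before a back vowel.
gigumza ~ gihumzo — Mosim g corresponds to Pamiren h between vowels (before a back vowel).
Applying these to Mosim 'sombogu':
  sombogu → sompogu   (b→p after a consonant, before a back vowel)
  sompogu → sompohu   (g→h between vowels (before a back vowel))
So the Pamiren cognate is 'sompohu'.

sompohu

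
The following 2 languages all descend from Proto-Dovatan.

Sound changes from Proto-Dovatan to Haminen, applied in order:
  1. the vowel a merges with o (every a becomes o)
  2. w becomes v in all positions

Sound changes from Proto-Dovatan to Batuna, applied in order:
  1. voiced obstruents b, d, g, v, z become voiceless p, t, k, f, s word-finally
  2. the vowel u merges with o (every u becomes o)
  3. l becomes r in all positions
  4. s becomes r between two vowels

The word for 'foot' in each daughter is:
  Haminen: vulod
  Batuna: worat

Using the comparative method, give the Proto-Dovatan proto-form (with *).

*wulad

Position 1: Haminen has v, Batuna has w. Batuna preserves w here (none of its changes turn any other segment into w), so the proto-segment is *w.
Position 3: Haminen has l, Batuna has r. Haminen preserves l here (none of its changes turn any other segment into l), so the proto-segment is *l.
Position 5: Haminen has d, Batuna has t. Haminen preserves d here (none of its changes turn any other segment into d), so the proto-segment is *d.
This points to *wulad. Verify forward in each daughter:
Haminen: start from *wulad.
  rule 1 (vowel merger): wulad → wulod
  rule 2 (unconditioned shift): wulod → vulod
  ⇒ Haminen vulod
Batuna: start from *wulad.
  rule 1 (final devoicing): wulad → wulat
  rule 2 (vowel merger): wulat → wolat
  rule 3 (unconditioned shift): wolat → worat
  rule 4: no change — worat
  ⇒ Batuna worat
*wulad is the unique common source.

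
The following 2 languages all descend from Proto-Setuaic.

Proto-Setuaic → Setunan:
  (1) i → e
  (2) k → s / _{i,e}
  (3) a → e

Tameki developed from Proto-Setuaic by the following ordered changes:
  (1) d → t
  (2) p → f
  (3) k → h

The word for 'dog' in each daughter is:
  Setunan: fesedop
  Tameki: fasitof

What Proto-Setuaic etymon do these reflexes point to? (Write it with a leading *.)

*fasidop

Position 5: Setunan has d, Tameki has t. Setunan preserves d here (none of its changes turn any other segment into d), so the proto-segment is *d.
Position 4: Setunan has e, Tameki has i. Tameki preserves i here (none of its changes turn any other segment into i), so the proto-segment is *i.
Verify the candidate proto-form against each daughter:
Setunan: *fasidop
  fasidop → fasedop   [vowel merger]
  fasedop (rule 2 does not apply)
  fasedop → fesedop   [vowel merger]
  giving Setunan fesedop.
Tameki: *fasidop > fasitop > fasitof  (by unconditioned shift, unconditioned shift)
*fasidop is the unique common source.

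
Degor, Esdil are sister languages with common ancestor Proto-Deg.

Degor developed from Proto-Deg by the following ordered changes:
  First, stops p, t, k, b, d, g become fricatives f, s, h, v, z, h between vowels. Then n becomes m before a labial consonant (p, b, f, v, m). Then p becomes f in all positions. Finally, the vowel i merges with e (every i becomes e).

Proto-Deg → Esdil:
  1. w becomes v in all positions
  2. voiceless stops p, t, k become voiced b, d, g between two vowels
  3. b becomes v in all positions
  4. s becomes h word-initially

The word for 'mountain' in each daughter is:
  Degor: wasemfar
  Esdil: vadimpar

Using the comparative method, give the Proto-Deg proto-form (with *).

*watimpar

Position 1: Degor has w, Esdil has v. Degor preserves w here (none of its changes turn any other segment into w), so the proto-segment is *w.
Position 6: Degor has f, Esdil has p. Esdil preserves p here (none of its changes turn any other segment into p), so the proto-segment is *p.
Verify the candidate proto-form against each daughter:
Degor: *watimpar > wasimpar > wasimfar > wasemfar  (by intervocalic lenition, unconditioned shift, vowel merger)
Esdil: *watimpar > vatimpar > vadimpar  (by unconditioned shift, intervocalic voicing)
No other proto-form is consistent with every reflex, so the reconstruction is *watimpar.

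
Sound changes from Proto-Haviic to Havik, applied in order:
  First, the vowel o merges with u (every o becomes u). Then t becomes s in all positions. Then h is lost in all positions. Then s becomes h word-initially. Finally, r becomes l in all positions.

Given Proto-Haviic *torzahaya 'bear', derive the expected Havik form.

Havik: start from *torzahaya.
  rule 1 (vowel merger): torzahaya → turzahaya
  rule 2 (unconditioned shift): turzahaya → surzahaya
  rule 3 (h-loss): surzahaya → surzaaya
  rule 4 (debuccalisation): surzaaya → hurzaaya
  rule 5 (unconditioned shift): hurzaaya → hulzaaya
  ⇒ Havik hulzaaya

hulzaaya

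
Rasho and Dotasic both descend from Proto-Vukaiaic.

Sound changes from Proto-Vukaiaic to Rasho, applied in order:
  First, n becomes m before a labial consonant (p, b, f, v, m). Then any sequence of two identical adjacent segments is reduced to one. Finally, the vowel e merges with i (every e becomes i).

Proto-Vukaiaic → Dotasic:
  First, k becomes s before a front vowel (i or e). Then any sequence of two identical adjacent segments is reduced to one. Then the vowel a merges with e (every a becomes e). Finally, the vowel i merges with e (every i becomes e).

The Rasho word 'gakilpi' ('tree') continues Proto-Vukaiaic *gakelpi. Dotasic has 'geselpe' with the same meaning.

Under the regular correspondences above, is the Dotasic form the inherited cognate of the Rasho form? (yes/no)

Derive the expected Dotasic reflex of *gakelpi:
Dotasic: start from *gakelpi.
  rule 1 (palatalisation): gakelpi → gaselpi
  rule 2: no change — gaselpi
  rule 3 (vowel merger): gaselpi → geselpi
  rule 4 (vowel merger): geselpi → geselpe
  ⇒ Dotasic geselpe
Dotasic 'geselpe' matches the regular reflex exactly, so the pair is cognate.

yes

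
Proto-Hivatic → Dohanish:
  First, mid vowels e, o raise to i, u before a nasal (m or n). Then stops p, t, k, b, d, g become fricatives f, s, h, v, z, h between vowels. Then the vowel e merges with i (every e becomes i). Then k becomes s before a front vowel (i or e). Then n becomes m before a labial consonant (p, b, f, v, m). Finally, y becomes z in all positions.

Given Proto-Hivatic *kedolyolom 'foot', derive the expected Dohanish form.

sizolzolum

Dohanish: *kedolyolom
  kedolyolom → kedolyolum   [pre-nasal raising]
  kedolyolum → kezolyolum   [intervocalic lenition]
  kezolyolum → kizolyolum   [vowel merger]
  kizolyolum → sizolyolum   [palatalisation]
  sizolyolum (rule 5 does not apply)
  sizolyolum → sizolzolum   [unconditioned shift]
  giving Dohanish sizolzolum.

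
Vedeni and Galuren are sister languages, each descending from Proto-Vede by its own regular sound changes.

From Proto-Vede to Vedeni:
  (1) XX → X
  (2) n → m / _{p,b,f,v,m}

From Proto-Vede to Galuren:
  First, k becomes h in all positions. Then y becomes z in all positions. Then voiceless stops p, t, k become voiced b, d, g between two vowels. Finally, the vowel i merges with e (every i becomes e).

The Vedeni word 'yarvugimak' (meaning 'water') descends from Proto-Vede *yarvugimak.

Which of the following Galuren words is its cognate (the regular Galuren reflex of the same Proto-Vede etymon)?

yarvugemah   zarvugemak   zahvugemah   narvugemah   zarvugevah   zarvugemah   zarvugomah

zarvugemah

Galuren: *yarvugimak > yarvugimah > zarvugimah > zarvugemah  (by unconditioned shift, unconditioned shift, vowel merger)
Only 'zarvugemah' matches the regular Galuren development of *yarvugimak.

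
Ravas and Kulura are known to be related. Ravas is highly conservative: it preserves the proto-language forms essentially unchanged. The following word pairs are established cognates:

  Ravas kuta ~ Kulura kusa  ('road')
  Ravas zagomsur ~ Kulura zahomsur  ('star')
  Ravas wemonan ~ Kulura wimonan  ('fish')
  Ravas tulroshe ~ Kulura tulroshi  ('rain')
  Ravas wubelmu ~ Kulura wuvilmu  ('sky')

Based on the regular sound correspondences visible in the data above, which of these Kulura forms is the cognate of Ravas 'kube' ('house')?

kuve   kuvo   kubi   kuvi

kuvi

wubelmu ~ wuvilmu — Ravas b corresponds to Kulura v between vowels (before a front vowel).
tulroshe ~ tulroshi — Ravas e corresponds to Kulura i word-finally.
Applying these to Ravas 'kube':
  kube → kuve   (b→v between vowels (before a front vowel))
  kuve → kuvi   (e→i word-finally)
So the Kulura cognate is 'kuvi'.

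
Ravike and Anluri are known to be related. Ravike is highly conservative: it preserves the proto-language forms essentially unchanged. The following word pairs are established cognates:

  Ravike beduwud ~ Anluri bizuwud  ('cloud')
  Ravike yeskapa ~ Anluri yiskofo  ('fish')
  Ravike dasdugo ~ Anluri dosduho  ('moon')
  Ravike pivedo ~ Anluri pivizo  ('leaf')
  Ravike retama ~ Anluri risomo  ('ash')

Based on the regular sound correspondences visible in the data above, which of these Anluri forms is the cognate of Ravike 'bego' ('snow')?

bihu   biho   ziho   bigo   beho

biho

beduwud ~ bizuwud, yeskapa ~ yiskofo — Ravike e corresponds to Anluri i after a consonant, before a consonant other than r, m, n, p, b, f, v.
dasdugo ~ dosduho — Ravike g corresponds to Anluri h between vowels (before a back vowel).
Applying these to Ravike 'bego':
  bego → bigo   (e→i after a consonant, before a consonant other than r, m, n, p, b, f, v)
  bigo → biho   (g→h between vowels (before a back vowel))
So the Anluri cognate is 'biho'.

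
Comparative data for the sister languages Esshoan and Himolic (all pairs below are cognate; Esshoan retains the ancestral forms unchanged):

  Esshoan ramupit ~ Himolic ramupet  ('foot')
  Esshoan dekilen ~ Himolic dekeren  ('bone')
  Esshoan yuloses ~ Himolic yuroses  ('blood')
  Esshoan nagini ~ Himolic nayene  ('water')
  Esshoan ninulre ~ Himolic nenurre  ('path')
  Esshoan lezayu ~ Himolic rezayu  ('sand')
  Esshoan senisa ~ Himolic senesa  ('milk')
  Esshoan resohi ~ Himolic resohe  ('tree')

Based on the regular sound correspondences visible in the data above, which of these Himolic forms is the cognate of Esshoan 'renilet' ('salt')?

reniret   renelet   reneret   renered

reneret

ramupit ~ ramupet, dekilen ~ dekeren — Esshoan i corresponds to Himolic e after a consonant, before a consonant other than r, m, n, p, b, f, v.
dekilen ~ dekeren — Esshoan l corresponds to Himolic r between vowels (before a front vowel).
Applying these to Esshoan 'renilet':
  renilet → renelet   (i→e after a consonant, before a consonant other than r, m, n, p, b, f, v)
  renelet → reneret   (l→r between vowels (before a front vowel))
So the Himolic cognate is 'reneret'.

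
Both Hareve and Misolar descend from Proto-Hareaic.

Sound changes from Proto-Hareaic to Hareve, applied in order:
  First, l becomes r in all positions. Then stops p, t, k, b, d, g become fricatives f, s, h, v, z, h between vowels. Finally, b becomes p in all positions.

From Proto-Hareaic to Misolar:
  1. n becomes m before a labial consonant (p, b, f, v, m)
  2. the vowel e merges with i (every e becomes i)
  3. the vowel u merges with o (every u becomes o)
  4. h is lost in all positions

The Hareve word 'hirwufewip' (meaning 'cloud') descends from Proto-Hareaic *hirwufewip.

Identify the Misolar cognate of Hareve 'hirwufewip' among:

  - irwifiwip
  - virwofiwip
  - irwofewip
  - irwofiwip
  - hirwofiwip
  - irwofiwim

irwofiwip

Misolar: *hirwufewip
  hirwufewip (rule 1 does not apply)
  hirwufewip → hirwufiwip   [vowel merger]
  hirwufiwip → hirwofiwip   [vowel merger]
  hirwofiwip → irwofiwip   [h-loss]
  giving Misolar irwofiwip.
Among the options, 'irwofiwip' alone shows every Misolar change applied in order.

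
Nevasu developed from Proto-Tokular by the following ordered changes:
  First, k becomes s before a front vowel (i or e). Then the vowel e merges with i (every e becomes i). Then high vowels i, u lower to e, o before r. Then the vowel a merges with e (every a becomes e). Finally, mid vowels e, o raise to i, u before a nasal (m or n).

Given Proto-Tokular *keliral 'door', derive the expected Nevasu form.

silerel

Nevasu: *keliral > seliral > siliral > sileral > silerel  (by palatalisation, vowel merger, pre-rhotic lowering, vowel merger)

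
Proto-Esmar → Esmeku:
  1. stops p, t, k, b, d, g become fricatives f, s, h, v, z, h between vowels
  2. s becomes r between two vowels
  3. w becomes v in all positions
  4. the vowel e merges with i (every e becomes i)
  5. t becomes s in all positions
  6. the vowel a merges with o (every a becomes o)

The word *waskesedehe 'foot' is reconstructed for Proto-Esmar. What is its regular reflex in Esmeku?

voskirizihi

Esmeku: *waskesedehe
  waskesedehe → waskesezehe   [intervocalic lenition]
  waskesezehe → waskerezehe   [rhotacism]
  waskerezehe → vaskerezehe   [unconditioned shift]
  vaskerezehe → vaskirizihi   [vowel merger]
  vaskirizihi (rule 5 does not apply)
  vaskirizihi → voskirizihi   [vowel merger]
  giving Esmeku voskirizihi.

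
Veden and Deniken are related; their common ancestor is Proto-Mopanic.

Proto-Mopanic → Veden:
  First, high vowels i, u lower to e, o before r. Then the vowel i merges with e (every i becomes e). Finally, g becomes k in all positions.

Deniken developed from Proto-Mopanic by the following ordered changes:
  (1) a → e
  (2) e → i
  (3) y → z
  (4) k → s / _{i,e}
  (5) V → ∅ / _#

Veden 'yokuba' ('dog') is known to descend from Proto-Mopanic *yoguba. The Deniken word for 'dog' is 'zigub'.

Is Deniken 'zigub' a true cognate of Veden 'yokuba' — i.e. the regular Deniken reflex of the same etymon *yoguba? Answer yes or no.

no

Derive the expected Deniken reflex of *yoguba:
Deniken: start from *yoguba.
  rule 1 (vowel merger): yoguba → yogube
  rule 2 (vowel merger): yogube → yogubi
  rule 3 (unconditioned shift): yogubi → zogubi
  rule 4: no change — zogubi
  rule 5 (apocope): zogubi → zogub
  ⇒ Deniken zogub
The regular Deniken reflex would be 'zogub', but the attested form is 'zigub'. The correspondence is irregular, so they are not cognates (the Deniken form has a different source).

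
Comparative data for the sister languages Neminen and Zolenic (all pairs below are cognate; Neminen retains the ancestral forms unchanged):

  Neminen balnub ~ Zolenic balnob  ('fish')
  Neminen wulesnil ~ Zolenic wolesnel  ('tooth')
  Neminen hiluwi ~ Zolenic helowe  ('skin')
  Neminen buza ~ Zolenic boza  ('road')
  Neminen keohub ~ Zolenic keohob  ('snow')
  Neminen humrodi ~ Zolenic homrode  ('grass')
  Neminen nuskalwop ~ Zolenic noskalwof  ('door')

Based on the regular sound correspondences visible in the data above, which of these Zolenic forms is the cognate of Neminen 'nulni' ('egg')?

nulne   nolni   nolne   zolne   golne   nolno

wulesnil ~ wolesnel, hiluwi ~ helowe — Neminen u corresponds to Zolenic o after a consonant, before a consonant other than r, m, n, p, b, f, v.
hiluwi ~ helowe, humrodi ~ homrode — Neminen i corresponds to Zolenic e word-finally.
Applying these to Neminen 'nulni':
  nulni → nolni   (u→o after a consonant, before a consonant other than r, m, n, p, b, f, v)
  nolni → nolne   (i→e word-finally)
So the Zolenic cognate is 'nolne'.

nolne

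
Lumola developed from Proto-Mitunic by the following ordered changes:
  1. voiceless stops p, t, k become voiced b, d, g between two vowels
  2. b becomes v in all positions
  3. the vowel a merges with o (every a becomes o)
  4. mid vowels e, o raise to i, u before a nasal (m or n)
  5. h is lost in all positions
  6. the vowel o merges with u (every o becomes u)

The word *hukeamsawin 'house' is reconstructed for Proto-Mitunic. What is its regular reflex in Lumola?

ugeumsuwin

Lumola: start from *hukeamsawin.
  rule 1 (intervocalic voicing): hukeamsawin → hugeamsawin
  rule 2: no change — hugeamsawin
  rule 3 (vowel merger): hugeamsawin → hugeomsowin
  rule 4 (pre-nasal raising): hugeomsowin → hugeumsowin
  rule 5 (h-loss): hugeumsowin → ugeumsowin
  rule 6 (vowel merger): ugeumsowin → ugeumsuwin
  ⇒ Lumola ugeumsuwin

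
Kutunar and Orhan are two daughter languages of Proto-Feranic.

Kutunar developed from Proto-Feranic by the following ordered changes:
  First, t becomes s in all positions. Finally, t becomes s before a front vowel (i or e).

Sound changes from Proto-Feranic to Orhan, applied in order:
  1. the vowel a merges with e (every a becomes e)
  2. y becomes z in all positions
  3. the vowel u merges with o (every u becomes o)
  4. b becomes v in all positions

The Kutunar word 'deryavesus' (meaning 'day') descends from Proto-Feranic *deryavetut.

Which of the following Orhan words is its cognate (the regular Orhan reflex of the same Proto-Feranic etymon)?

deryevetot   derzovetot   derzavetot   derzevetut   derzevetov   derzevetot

derzevetot

Orhan: *deryavetut
  deryavetut → deryevetut   [vowel merger]
  deryevetut → derzevetut   [unconditioned shift]
  derzevetut → derzevetot   [vowel merger]
  derzevetot (rule 4 does not apply)
  giving Orhan derzevetot.
The other candidates each miss or misapply at least one Orhan change.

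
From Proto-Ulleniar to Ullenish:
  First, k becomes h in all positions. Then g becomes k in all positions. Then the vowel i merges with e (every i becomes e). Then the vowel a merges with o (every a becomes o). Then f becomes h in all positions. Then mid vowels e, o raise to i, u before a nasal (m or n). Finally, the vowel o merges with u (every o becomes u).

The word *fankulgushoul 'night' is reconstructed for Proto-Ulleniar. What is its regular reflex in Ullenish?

Ullenish: *fankulgushoul > fanhulgushoul > fanhulkushoul > fonhulkushoul > honhulkushoul > hunhulkushoul > hunhulkushuul  (by unconditioned shift, unconditioned shift, vowel merger, unconditioned shift, pre-nasal raising, vowel merger)

hunhulkushuul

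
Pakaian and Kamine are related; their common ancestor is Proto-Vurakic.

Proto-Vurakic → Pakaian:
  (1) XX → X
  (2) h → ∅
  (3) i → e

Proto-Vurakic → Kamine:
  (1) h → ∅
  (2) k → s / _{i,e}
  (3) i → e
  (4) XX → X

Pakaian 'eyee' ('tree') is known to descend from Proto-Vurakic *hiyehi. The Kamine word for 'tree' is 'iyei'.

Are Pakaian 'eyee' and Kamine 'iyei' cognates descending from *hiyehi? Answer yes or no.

Derive the expected Kamine reflex of *hiyehi:
Kamine: *hiyehi
  hiyehi → iyei   [h-loss]
  iyei (rule 2 does not apply)
  iyei → eyee   [vowel merger]
  eyee → eye   [degemination]
  giving Kamine eye.
The regular Kamine reflex would be 'eye', but the attested form is 'iyei'. The correspondence is irregular, so they are not cognates (the Kamine form has a different source).

no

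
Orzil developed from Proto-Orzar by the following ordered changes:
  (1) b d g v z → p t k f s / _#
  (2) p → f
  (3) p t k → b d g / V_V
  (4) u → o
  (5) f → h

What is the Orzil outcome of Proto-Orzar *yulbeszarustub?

Orzil: *yulbeszarustub > yulbeszarustup > yulbeszarustuf > yolbeszarostof > yolbeszarostoh  (by final devoicing, unconditioned shift, vowel merger, unconditioned shift)

yolbeszarostoh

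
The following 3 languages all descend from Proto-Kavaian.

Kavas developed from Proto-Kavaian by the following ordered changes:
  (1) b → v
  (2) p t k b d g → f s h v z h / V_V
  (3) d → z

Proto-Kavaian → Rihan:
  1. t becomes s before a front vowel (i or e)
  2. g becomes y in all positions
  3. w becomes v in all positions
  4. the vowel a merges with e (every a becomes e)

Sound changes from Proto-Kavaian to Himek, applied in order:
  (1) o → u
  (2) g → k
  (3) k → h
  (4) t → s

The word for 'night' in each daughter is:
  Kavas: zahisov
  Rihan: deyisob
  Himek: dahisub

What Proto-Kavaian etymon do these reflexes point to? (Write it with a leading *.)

*dagisob

Position 6: Kavas has o, Rihan has o, Himek has u. Kavas preserves o here (none of its changes turn any other segment into o), so the proto-segment is *o.
Position 1: Kavas has z, Rihan has d, Himek has d. Rihan preserves d here (none of its changes turn any other segment into d), so the proto-segment is *d.
Position 7: Kavas has v, Rihan has b, Himek has b. Rihan preserves b here (none of its changes turn any other segment into b), so the proto-segment is *b.
Verify the candidate proto-form against each daughter:
Kavas: start from *dagisob.
  rule 1 (unconditioned shift): dagisob → dagisov
  rule 2 (intervocalic lenition): dagisov → dahisov
  rule 3 (unconditioned shift): dahisov → zahisov
  ⇒ Kavas zahisov
Rihan: start from *dagisob.
  rule 1: no change — dagisob
  rule 2 (unconditioned shift): dagisob → dayisob
  rule 3: no change — dayisob
  rule 4 (vowel merger): dayisob → deyisob
  ⇒ Rihan deyisob
Himek: *dagisob > dagisub > dakisub > dahisub  (by vowel merger, unconditioned shift, unconditioned shift)
*dagisob is the unique common source.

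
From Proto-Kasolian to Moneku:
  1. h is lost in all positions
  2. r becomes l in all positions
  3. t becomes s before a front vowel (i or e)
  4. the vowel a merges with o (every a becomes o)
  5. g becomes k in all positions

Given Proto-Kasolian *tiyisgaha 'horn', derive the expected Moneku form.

Moneku: *tiyisgaha > tiyisgaa > siyisgaa > siyisgoo > siyiskoo  (by h-loss, palatalisation, vowel merger, unconditioned shift)

siyiskoo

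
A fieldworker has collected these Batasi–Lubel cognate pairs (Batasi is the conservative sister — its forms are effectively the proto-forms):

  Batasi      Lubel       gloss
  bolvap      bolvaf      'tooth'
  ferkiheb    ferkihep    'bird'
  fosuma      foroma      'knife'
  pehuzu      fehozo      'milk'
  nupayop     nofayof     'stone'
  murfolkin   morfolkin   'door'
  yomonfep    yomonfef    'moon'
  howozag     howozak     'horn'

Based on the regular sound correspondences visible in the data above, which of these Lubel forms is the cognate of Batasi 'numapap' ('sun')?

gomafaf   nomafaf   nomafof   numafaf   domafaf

nomafaf

fosuma ~ foroma — Batasi u corresponds to Lubel o after a consonant, before a nasal.
nupayop ~ nofayof — Batasi p corresponds to Lubel f between vowels (before a back vowel).
bolvap ~ bolvaf, nupayop ~ nofayof — Batasi p corresponds to Lubel f word-finally.
Applying these to Batasi 'numapap':
  numapap → nomapap   (u→o after a consonant, before a nasal)
  nomapap → nomafap   (p→f between vowels (before a back vowel))
  nomafap → nomafaf   (p→f word-finally)
So the Lubel cognate is 'nomafaf'.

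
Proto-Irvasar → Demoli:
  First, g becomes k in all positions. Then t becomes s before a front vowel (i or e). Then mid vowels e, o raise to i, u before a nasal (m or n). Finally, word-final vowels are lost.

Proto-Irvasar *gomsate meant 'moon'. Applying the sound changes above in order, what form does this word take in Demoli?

kumsas

Demoli: start from *gomsate.
  rule 1 (unconditioned shift): gomsate → komsate
  rule 2 (palatalisation): komsate → komsase
  rule 3 (pre-nasal raising): komsase → kumsase
  rule 4 (apocope): kumsase → kumsas
  ⇒ Demoli kumsas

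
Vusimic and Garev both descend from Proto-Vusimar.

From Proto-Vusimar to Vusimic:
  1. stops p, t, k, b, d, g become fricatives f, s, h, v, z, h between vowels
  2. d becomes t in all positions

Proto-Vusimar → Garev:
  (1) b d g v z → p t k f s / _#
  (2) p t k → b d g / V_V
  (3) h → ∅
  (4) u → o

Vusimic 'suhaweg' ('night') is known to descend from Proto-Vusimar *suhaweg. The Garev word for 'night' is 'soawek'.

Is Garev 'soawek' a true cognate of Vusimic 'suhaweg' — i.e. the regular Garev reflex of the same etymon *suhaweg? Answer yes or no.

yes

Derive the expected Garev reflex of *suhaweg:
Garev: *suhaweg
  suhaweg → suhawek   [final devoicing]
  suhawek (rule 2 does not apply)
  suhawek → suawek   [h-loss]
  suawek → soawek   [vowel merger]
  giving Garev soawek.
Garev 'soawek' matches the regular reflex exactly, so the pair is cognate.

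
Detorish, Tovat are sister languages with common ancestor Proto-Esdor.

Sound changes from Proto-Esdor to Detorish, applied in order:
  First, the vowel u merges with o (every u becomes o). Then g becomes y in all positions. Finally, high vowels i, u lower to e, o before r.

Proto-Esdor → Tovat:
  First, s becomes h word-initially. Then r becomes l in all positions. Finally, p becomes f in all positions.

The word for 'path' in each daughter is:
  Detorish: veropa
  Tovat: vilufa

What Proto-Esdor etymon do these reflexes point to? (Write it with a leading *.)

Position 4: Detorish has o, Tovat has u. Tovat preserves u here (none of its changes turn any other segment into u), so the proto-segment is *u.
Position 3: Detorish has r, Tovat has l. Detorish preserves r here (none of its changes turn any other segment into r), so the proto-segment is *r.
Verify the candidate proto-form against each daughter:
Detorish: start from *virupa.
  rule 1 (vowel merger): virupa → viropa
  rule 2: no change — viropa
  rule 3 (pre-rhotic lowering): viropa → veropa
  ⇒ Detorish veropa
Tovat: *virupa
  virupa (rule 1 does not apply)
  virupa → vilupa   [unconditioned shift]
  vilupa → vilufa   [unconditioned shift]
  giving Tovat vilufa.
No other proto-form is consistent with every reflex, so the reconstruction is *virupa.

*virupa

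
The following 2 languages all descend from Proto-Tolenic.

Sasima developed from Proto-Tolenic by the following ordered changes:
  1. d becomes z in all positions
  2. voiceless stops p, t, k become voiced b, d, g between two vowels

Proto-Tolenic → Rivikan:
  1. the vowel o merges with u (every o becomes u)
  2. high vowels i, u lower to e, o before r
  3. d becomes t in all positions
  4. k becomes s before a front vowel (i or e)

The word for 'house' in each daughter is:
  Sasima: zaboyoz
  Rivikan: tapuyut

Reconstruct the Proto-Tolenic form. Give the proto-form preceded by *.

Position 6: Sasima has o, Rivikan has u. Sasima preserves o here (none of its changes turn any other segment into o), so the proto-segment is *o.
Position 4: Sasima has o, Rivikan has u. Sasima preserves o here (none of its changes turn any other segment into o), so the proto-segment is *o.
Position 1: Sasima has z, Rivikan has t. Taking the neighbouring segments as reconstructed: Sasima z could go back to *d or *z; Rivikan t could go back to *t or *d — the one source consistent with every daughter is *d.
Verify the candidate proto-form against each daughter:
Sasima: start from *dapoyod.
  rule 1 (unconditioned shift): dapoyod → zapoyoz
  rule 2 (intervocalic voicing): zapoyoz → zaboyoz
  ⇒ Sasima zaboyoz
Rivikan: *dapoyod > dapuyud > tapuyut  (by vowel merger, unconditioned shift)
Only *dapoyod yields all of Sasima zaboyoz, Rivikan tapuyut.

*dapoyod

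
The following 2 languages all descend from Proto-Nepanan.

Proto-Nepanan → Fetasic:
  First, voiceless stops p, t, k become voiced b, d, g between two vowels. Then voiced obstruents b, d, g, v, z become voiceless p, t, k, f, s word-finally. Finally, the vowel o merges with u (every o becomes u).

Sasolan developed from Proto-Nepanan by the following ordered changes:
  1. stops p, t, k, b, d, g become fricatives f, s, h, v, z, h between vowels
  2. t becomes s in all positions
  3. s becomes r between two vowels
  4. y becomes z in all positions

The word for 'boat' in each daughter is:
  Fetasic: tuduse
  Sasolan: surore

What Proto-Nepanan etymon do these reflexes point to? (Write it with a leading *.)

Position 4: Fetasic has u, Sasolan has o. Sasolan preserves o here (none of its changes turn any other segment into o), so the proto-segment is *o.
Position 5: Fetasic has s, Sasolan has r. Taking the neighbouring segments as reconstructed: Fetasic s can only go back to *s; Sasolan r could go back to *t or *s or *r — the one source consistent with every daughter is *s.
Position 1: Fetasic has t, Sasolan has s. Taking the neighbouring segments as reconstructed: Fetasic t can only go back to *t; Sasolan s could go back to *t or *s — the one source consistent with every daughter is *t.
Continuing position by position gives *tutose; check it forward:
Fetasic: *tutose
  tutose → tudose   [intervocalic voicing]
  tudose (rule 2 does not apply)
  tudose → tuduse   [vowel merger]
  giving Fetasic tuduse.
Sasolan: start from *tutose.
  rule 1 (intervocalic lenition): tutose → tusose
  rule 2 (unconditioned shift): tusose → susose
  rule 3 (rhotacism): susose → surore
  rule 4: no change — surore
  ⇒ Sasolan surore
*tutose is the unique common source.

*tutose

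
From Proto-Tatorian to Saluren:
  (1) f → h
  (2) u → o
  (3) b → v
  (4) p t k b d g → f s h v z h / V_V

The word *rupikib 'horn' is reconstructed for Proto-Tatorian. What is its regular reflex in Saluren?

Saluren: *rupikib
  rupikib (rule 1 does not apply)
  rupikib → ropikib   [vowel merger]
  ropikib → ropikiv   [unconditioned shift]
  ropikiv → rofihiv   [intervocalic lenition]
  giving Saluren rofihiv.

rofihiv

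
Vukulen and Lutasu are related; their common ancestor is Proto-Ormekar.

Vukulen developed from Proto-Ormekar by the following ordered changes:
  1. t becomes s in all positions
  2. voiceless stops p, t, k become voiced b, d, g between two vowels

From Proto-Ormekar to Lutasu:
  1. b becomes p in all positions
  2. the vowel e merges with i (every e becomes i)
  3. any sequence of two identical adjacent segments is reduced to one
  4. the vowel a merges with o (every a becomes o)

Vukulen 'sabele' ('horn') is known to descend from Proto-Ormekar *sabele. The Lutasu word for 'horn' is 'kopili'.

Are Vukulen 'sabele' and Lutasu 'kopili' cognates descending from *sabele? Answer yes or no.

no

Derive the expected Lutasu reflex of *sabele:
Lutasu: *sabele
  sabele → sapele   [unconditioned shift]
  sapele → sapili   [vowel merger]
  sapili (rule 3 does not apply)
  sapili → sopili   [vowel merger]
  giving Lutasu sopili.
The regular Lutasu reflex would be 'sopili', but the attested form is 'kopili'. The correspondence is irregular, so they are not cognates (the Lutasu form has a different source).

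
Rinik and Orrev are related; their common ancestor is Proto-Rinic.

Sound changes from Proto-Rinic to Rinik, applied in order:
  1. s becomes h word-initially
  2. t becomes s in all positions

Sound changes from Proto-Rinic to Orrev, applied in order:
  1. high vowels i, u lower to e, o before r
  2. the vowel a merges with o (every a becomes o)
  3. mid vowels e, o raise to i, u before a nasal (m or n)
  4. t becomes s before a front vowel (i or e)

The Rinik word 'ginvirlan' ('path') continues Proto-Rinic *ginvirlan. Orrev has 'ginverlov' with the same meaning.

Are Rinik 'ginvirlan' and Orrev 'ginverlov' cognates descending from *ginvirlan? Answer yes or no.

no

Derive the expected Orrev reflex of *ginvirlan:
Orrev: start from *ginvirlan.
  rule 1 (pre-rhotic lowering): ginvirlan → ginverlan
  rule 2 (vowel merger): ginverlan → ginverlon
  rule 3 (pre-nasal raising): ginverlon → ginverlun
  rule 4: no change — ginverlun
  ⇒ Orrev ginverlun
The regular Orrev reflex would be 'ginverlun', but the attested form is 'ginverlov'. The correspondence is irregular, so they are not cognates (the Orrev form has a different source).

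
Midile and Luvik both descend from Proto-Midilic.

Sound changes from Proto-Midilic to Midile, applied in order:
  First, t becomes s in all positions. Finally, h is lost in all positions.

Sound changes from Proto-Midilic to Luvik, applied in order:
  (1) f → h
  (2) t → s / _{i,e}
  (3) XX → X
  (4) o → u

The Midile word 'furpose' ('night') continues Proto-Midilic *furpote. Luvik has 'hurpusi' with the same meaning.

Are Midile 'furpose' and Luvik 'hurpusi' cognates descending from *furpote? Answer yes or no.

no

Derive the expected Luvik reflex of *furpote:
Luvik: *furpote
  furpote → hurpote   [unconditioned shift]
  hurpote → hurpose   [palatalisation]
  hurpose (rule 3 does not apply)
  hurpose → hurpuse   [vowel merger]
  giving Luvik hurpuse.
The regular Luvik reflex would be 'hurpuse', but the attested form is 'hurpusi'. The correspondence is irregular, so they are not cognates (the Luvik form has a different source).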